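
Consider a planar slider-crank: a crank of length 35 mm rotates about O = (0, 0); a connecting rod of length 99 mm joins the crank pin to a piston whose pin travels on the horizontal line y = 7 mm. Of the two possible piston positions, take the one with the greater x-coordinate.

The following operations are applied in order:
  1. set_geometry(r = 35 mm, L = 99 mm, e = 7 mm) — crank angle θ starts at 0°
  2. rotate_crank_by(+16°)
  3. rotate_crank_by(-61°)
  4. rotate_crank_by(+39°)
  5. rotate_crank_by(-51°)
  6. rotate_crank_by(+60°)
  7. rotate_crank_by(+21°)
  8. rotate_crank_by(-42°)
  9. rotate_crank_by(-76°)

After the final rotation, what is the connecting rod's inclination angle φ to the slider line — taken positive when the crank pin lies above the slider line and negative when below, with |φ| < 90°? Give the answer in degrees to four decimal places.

set_geometry: r = 35 mm, L = 99 mm, e = 7 mm; θ ← 0°
rotate_crank_by(+16°): θ ← 0° +16° = 16°
rotate_crank_by(-61°): θ ← 16° -61° = -45°
rotate_crank_by(+39°): θ ← -45° +39° = -6°
rotate_crank_by(-51°): θ ← -6° -51° = -57°
rotate_crank_by(+60°): θ ← -57° +60° = 3°
rotate_crank_by(+21°): θ ← 3° +21° = 24°
rotate_crank_by(-42°): θ ← 24° -42° = -18°
rotate_crank_by(-76°): θ ← -18° -76° = -94°
crank pin P = (r cos θ, r sin θ) = (-2.441477, -34.914742)
h = r sin θ − e = -34.914742 − 7 = -41.914742
sin φ = h / L = -41.914742 / 99 = -0.42338123
φ = arcsin(-0.42338123) = -25.048243°

-25.0482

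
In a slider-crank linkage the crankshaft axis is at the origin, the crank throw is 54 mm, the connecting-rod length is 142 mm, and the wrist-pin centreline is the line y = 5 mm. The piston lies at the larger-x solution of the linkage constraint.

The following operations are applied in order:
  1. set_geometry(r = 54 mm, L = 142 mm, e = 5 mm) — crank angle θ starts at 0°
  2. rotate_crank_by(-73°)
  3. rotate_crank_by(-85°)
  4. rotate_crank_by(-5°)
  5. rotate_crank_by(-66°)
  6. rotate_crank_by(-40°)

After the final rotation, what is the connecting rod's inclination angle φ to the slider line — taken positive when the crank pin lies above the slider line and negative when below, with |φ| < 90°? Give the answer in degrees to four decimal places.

20.1826

set_geometry: r = 54 mm, L = 142 mm, e = 5 mm; θ ← 0°
rotate_crank_by(-73°): θ ← 0° -73° = -73°
rotate_crank_by(-85°): θ ← -73° -85° = -158°
rotate_crank_by(-5°): θ ← -158° -5° = -163°
rotate_crank_by(-66°): θ ← -163° -66° = -229°
rotate_crank_by(-40°): θ ← -229° -40° = -269°
crank pin P = (r cos θ, r sin θ) = (-0.942430, 53.991776)
h = r sin θ − e = 53.991776 − 5 = 48.991776
sin φ = h / L = 48.991776 / 142 = 0.34501250
φ = arcsin(0.34501250) = 20.182559°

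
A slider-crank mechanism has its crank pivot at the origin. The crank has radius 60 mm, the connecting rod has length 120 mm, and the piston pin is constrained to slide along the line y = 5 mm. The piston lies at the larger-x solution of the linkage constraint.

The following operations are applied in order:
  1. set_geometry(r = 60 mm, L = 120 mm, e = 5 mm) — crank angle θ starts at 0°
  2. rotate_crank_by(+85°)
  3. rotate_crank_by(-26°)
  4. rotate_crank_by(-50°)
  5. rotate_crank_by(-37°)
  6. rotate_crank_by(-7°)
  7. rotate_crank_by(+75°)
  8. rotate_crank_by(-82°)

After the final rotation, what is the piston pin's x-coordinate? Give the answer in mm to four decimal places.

set_geometry: r = 60 mm, L = 120 mm, e = 5 mm; θ ← 0°
rotate_crank_by(+85°): θ ← 0° +85° = 85°
rotate_crank_by(-26°): θ ← 85° -26° = 59°
rotate_crank_by(-50°): θ ← 59° -50° = 9°
rotate_crank_by(-37°): θ ← 9° -37° = -28°
rotate_crank_by(-7°): θ ← -28° -7° = -35°
rotate_crank_by(+75°): θ ← -35° +75° = 40°
rotate_crank_by(-82°): θ ← 40° -82° = -42°
crank pin P = (r cos θ, r sin θ) = (44.588690, -40.147836)
h = r sin θ − e = -40.147836 − 5 = -45.147836
x = r cos θ + √(L² − h²) = 44.588690 + √(14400.0 − 2038.3271) = 44.588690 + 111.183060 = 155.771750

155.7717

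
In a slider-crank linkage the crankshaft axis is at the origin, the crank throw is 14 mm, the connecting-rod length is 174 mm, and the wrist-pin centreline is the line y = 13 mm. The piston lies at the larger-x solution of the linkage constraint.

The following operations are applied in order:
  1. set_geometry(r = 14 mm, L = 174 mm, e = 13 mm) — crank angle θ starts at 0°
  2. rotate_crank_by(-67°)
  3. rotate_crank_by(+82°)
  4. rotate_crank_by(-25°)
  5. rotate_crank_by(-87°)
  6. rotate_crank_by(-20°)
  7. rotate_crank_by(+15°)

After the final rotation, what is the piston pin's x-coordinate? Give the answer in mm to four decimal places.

169.0294

set_geometry: r = 14 mm, L = 174 mm, e = 13 mm; θ ← 0°
rotate_crank_by(-67°): θ ← 0° -67° = -67°
rotate_crank_by(+82°): θ ← -67° +82° = 15°
rotate_crank_by(-25°): θ ← 15° -25° = -10°
rotate_crank_by(-87°): θ ← -10° -87° = -97°
rotate_crank_by(-20°): θ ← -97° -20° = -117°
rotate_crank_by(+15°): θ ← -117° +15° = -102°
crank pin P = (r cos θ, r sin θ) = (-2.910764, -13.694066)
h = r sin θ − e = -13.694066 − 13 = -26.694066
x = r cos θ + √(L² − h²) = -2.910764 + √(30276.0 − 712.5732) = -2.910764 + 171.940184 = 169.029420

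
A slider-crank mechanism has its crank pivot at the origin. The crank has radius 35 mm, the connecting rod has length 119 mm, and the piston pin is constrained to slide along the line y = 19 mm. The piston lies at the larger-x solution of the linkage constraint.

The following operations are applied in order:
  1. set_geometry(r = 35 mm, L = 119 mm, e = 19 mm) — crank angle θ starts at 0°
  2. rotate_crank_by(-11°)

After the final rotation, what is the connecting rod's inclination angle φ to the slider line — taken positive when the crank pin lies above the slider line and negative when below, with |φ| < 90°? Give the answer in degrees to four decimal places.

-12.4615

set_geometry: r = 35 mm, L = 119 mm, e = 19 mm; θ ← 0°
rotate_crank_by(-11°): θ ← 0° -11° = -11°
crank pin P = (r cos θ, r sin θ) = (34.356951, -6.678315)
h = r sin θ − e = -6.678315 − 19 = -25.678315
sin φ = h / L = -25.678315 / 119 = -0.21578416
φ = arcsin(-0.21578416) = -12.461536°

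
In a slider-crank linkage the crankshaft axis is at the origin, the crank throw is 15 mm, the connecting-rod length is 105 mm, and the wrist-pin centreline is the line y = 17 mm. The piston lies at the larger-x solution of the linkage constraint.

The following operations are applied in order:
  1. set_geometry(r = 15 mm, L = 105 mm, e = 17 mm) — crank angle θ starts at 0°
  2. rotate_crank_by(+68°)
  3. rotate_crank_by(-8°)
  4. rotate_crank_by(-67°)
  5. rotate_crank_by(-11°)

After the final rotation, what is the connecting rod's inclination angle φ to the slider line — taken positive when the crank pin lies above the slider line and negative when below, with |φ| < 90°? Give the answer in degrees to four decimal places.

-11.8910

set_geometry: r = 15 mm, L = 105 mm, e = 17 mm; θ ← 0°
rotate_crank_by(+68°): θ ← 0° +68° = 68°
rotate_crank_by(-8°): θ ← 68° -8° = 60°
rotate_crank_by(-67°): θ ← 60° -67° = -7°
rotate_crank_by(-11°): θ ← -7° -11° = -18°
crank pin P = (r cos θ, r sin θ) = (14.265848, -4.635255)
h = r sin θ − e = -4.635255 − 17 = -21.635255
sin φ = h / L = -21.635255 / 105 = -0.20605005
φ = arcsin(-0.20605005) = -11.890975°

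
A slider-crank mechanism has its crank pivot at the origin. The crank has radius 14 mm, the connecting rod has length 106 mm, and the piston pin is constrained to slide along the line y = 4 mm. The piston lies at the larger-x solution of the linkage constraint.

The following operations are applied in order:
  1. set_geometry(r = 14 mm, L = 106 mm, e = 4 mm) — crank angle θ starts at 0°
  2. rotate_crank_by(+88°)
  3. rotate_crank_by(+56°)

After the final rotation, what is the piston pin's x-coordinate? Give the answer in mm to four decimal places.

set_geometry: r = 14 mm, L = 106 mm, e = 4 mm; θ ← 0°
rotate_crank_by(+88°): θ ← 0° +88° = 88°
rotate_crank_by(+56°): θ ← 88° +56° = 144°
crank pin P = (r cos θ, r sin θ) = (-11.326238, 8.228994)
h = r sin θ − e = 8.228994 − 4 = 4.228994
x = r cos θ + √(L² − h²) = -11.326238 + √(11236.0 − 17.8844) = -11.326238 + 105.915606 = 94.589368

94.5894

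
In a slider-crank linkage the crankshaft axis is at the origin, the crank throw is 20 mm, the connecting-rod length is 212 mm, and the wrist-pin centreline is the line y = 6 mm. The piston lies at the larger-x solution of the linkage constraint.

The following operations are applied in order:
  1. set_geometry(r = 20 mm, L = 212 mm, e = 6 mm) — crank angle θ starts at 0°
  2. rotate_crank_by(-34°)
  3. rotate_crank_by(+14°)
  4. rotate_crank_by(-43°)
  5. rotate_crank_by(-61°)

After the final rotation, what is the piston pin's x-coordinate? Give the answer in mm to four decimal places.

set_geometry: r = 20 mm, L = 212 mm, e = 6 mm; θ ← 0°
rotate_crank_by(-34°): θ ← 0° -34° = -34°
rotate_crank_by(+14°): θ ← -34° +14° = -20°
rotate_crank_by(-43°): θ ← -20° -43° = -63°
rotate_crank_by(-61°): θ ← -63° -61° = -124°
crank pin P = (r cos θ, r sin θ) = (-11.183858, -16.580751)
h = r sin θ − e = -16.580751 − 6 = -22.580751
x = r cos θ + √(L² − h²) = -11.183858 + √(44944.0 − 509.8903) = -11.183858 + 210.793998 = 199.610140

199.6101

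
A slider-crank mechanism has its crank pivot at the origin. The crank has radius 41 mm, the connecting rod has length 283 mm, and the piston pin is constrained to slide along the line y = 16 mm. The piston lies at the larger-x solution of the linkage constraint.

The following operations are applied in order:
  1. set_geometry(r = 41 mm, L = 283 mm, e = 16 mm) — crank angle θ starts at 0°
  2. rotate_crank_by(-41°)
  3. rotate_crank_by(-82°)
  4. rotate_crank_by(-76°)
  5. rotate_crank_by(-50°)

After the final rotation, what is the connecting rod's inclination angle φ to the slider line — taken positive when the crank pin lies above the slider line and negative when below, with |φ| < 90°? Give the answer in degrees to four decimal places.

set_geometry: r = 41 mm, L = 283 mm, e = 16 mm; θ ← 0°
rotate_crank_by(-41°): θ ← 0° -41° = -41°
rotate_crank_by(-82°): θ ← -41° -82° = -123°
rotate_crank_by(-76°): θ ← -123° -76° = -199°
rotate_crank_by(-50°): θ ← -199° -50° = -249°
crank pin P = (r cos θ, r sin θ) = (-14.693086, 38.276797)
h = r sin θ − e = 38.276797 − 16 = 22.276797
sin φ = h / L = 22.276797 / 283 = 0.07871660
φ = arcsin(0.07871660) = 4.514800°

4.5148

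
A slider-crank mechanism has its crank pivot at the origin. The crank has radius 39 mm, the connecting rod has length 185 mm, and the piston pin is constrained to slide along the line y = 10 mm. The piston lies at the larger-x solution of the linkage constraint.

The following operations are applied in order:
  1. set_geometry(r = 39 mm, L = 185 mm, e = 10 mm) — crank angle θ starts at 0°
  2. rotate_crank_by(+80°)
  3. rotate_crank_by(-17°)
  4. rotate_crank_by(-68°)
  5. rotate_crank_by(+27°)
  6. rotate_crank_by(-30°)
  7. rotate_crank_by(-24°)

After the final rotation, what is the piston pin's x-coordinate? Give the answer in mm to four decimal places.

set_geometry: r = 39 mm, L = 185 mm, e = 10 mm; θ ← 0°
rotate_crank_by(+80°): θ ← 0° +80° = 80°
rotate_crank_by(-17°): θ ← 80° -17° = 63°
rotate_crank_by(-68°): θ ← 63° -68° = -5°
rotate_crank_by(+27°): θ ← -5° +27° = 22°
rotate_crank_by(-30°): θ ← 22° -30° = -8°
rotate_crank_by(-24°): θ ← -8° -24° = -32°
crank pin P = (r cos θ, r sin θ) = (33.073876, -20.666851)
h = r sin θ − e = -20.666851 − 10 = -30.666851
x = r cos θ + √(L² − h²) = 33.073876 + √(34225.0 − 940.4558) = 33.073876 + 182.440522 = 215.514398

215.5144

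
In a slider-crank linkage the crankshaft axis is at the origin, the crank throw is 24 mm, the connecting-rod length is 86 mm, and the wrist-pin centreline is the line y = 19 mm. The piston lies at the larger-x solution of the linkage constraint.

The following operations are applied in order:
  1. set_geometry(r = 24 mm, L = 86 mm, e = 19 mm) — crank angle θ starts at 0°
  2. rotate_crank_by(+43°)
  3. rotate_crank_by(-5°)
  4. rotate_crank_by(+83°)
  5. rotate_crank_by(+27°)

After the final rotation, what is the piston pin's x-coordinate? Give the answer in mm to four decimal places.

65.4171

set_geometry: r = 24 mm, L = 86 mm, e = 19 mm; θ ← 0°
rotate_crank_by(+43°): θ ← 0° +43° = 43°
rotate_crank_by(-5°): θ ← 43° -5° = 38°
rotate_crank_by(+83°): θ ← 38° +83° = 121°
rotate_crank_by(+27°): θ ← 121° +27° = 148°
crank pin P = (r cos θ, r sin θ) = (-20.353154, 12.718062)
h = r sin θ − e = 12.718062 − 19 = -6.281938
x = r cos θ + √(L² − h²) = -20.353154 + √(7396.0 − 39.4627) = -20.353154 + 85.770259 = 65.417104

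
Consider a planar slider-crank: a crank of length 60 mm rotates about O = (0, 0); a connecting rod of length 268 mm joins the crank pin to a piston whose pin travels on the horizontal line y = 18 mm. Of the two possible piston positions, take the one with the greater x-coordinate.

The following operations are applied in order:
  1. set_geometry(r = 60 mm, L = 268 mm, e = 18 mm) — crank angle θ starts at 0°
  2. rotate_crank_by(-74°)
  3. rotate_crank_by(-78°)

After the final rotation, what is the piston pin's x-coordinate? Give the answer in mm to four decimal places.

211.0165

set_geometry: r = 60 mm, L = 268 mm, e = 18 mm; θ ← 0°
rotate_crank_by(-74°): θ ← 0° -74° = -74°
rotate_crank_by(-78°): θ ← -74° -78° = -152°
crank pin P = (r cos θ, r sin θ) = (-52.976856, -28.168294)
h = r sin θ − e = -28.168294 − 18 = -46.168294
x = r cos θ + √(L² − h²) = -52.976856 + √(71824.0 − 2131.5113) = -52.976856 + 263.993350 = 211.016494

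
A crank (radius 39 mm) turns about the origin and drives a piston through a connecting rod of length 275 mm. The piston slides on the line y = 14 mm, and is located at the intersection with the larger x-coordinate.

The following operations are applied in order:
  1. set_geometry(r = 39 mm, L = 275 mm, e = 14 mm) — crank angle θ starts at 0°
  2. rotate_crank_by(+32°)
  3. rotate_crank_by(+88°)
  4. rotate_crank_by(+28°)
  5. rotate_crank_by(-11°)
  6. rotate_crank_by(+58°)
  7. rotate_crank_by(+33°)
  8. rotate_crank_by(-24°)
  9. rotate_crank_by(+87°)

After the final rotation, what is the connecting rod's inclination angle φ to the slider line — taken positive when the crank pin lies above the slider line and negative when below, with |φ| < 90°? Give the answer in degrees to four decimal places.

-10.5625

set_geometry: r = 39 mm, L = 275 mm, e = 14 mm; θ ← 0°
rotate_crank_by(+32°): θ ← 0° +32° = 32°
rotate_crank_by(+88°): θ ← 32° +88° = 120°
rotate_crank_by(+28°): θ ← 120° +28° = 148°
rotate_crank_by(-11°): θ ← 148° -11° = 137°
rotate_crank_by(+58°): θ ← 137° +58° = 195°
rotate_crank_by(+33°): θ ← 195° +33° = 228°
rotate_crank_by(-24°): θ ← 228° -24° = 204°
rotate_crank_by(+87°): θ ← 204° +87° = 291°
crank pin P = (r cos θ, r sin θ) = (13.976350, -36.409637)
h = r sin θ − e = -36.409637 − 14 = -50.409637
sin φ = h / L = -50.409637 / 275 = -0.18330777
φ = arcsin(-0.18330777) = -10.562488°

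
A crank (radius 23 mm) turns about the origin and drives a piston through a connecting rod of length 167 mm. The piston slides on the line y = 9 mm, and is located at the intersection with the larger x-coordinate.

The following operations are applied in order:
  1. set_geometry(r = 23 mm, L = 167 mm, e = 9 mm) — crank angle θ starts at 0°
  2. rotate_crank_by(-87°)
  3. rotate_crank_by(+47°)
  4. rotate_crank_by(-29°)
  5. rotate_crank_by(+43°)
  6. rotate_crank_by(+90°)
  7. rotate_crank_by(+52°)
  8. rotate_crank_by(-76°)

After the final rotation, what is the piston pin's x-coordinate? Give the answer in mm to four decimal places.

set_geometry: r = 23 mm, L = 167 mm, e = 9 mm; θ ← 0°
rotate_crank_by(-87°): θ ← 0° -87° = -87°
rotate_crank_by(+47°): θ ← -87° +47° = -40°
rotate_crank_by(-29°): θ ← -40° -29° = -69°
rotate_crank_by(+43°): θ ← -69° +43° = -26°
rotate_crank_by(+90°): θ ← -26° +90° = 64°
rotate_crank_by(+52°): θ ← 64° +52° = 116°
rotate_crank_by(-76°): θ ← 116° -76° = 40°
crank pin P = (r cos θ, r sin θ) = (17.619022, 14.784115)
h = r sin θ − e = 14.784115 − 9 = 5.784115
x = r cos θ + √(L² − h²) = 17.619022 + √(27889.0 − 33.4560) = 17.619022 + 166.899802 = 184.518825

184.5188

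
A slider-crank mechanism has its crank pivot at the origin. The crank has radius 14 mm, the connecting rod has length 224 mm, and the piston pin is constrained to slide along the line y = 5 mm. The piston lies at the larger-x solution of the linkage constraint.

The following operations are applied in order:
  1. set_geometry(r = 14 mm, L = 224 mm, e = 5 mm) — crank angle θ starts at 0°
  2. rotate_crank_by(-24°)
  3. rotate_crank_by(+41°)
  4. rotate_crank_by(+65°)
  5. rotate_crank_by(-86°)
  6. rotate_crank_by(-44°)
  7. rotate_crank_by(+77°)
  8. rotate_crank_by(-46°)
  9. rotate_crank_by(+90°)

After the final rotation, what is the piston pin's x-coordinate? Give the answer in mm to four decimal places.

227.9361

set_geometry: r = 14 mm, L = 224 mm, e = 5 mm; θ ← 0°
rotate_crank_by(-24°): θ ← 0° -24° = -24°
rotate_crank_by(+41°): θ ← -24° +41° = 17°
rotate_crank_by(+65°): θ ← 17° +65° = 82°
rotate_crank_by(-86°): θ ← 82° -86° = -4°
rotate_crank_by(-44°): θ ← -4° -44° = -48°
rotate_crank_by(+77°): θ ← -48° +77° = 29°
rotate_crank_by(-46°): θ ← 29° -46° = -17°
rotate_crank_by(+90°): θ ← -17° +90° = 73°
crank pin P = (r cos θ, r sin θ) = (4.093204, 13.388267)
h = r sin θ − e = 13.388267 − 5 = 8.388267
x = r cos θ + √(L² − h²) = 4.093204 + √(50176.0 − 70.3630) = 4.093204 + 223.842885 = 227.936088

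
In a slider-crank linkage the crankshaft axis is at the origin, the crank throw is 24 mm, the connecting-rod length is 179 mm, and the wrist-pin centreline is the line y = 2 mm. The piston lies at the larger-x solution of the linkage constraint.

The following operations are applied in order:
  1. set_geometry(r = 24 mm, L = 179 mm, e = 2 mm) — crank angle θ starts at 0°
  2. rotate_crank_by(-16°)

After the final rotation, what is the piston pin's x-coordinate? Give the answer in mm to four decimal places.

201.8628

set_geometry: r = 24 mm, L = 179 mm, e = 2 mm; θ ← 0°
rotate_crank_by(-16°): θ ← 0° -16° = -16°
crank pin P = (r cos θ, r sin θ) = (23.070281, -6.615297)
h = r sin θ − e = -6.615297 − 2 = -8.615297
x = r cos θ + √(L² − h²) = 23.070281 + √(32041.0 − 74.2233) = 23.070281 + 178.792552 = 201.862833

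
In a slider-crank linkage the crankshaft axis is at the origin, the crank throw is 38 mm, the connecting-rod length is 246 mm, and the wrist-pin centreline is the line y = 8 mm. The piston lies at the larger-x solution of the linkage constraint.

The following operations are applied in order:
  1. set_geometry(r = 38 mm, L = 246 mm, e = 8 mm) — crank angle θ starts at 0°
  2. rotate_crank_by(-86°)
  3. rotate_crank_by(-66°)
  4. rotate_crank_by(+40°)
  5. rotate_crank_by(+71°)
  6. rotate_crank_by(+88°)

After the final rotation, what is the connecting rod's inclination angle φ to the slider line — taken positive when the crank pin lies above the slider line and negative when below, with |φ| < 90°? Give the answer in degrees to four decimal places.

4.6146

set_geometry: r = 38 mm, L = 246 mm, e = 8 mm; θ ← 0°
rotate_crank_by(-86°): θ ← 0° -86° = -86°
rotate_crank_by(-66°): θ ← -86° -66° = -152°
rotate_crank_by(+40°): θ ← -152° +40° = -112°
rotate_crank_by(+71°): θ ← -112° +71° = -41°
rotate_crank_by(+88°): θ ← -41° +88° = 47°
crank pin P = (r cos θ, r sin θ) = (25.915938, 27.791441)
h = r sin θ − e = 27.791441 − 8 = 19.791441
sin φ = h / L = 19.791441 / 246 = 0.08045301
φ = arcsin(0.08045301) = 4.614605°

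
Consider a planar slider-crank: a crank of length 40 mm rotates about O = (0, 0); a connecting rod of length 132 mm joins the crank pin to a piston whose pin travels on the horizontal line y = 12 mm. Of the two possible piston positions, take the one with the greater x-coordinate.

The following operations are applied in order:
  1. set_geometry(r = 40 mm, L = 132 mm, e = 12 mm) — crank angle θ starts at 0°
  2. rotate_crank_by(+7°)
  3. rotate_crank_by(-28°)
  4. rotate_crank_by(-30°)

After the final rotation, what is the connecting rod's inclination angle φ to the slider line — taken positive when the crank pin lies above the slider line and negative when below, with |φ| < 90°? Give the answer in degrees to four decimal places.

set_geometry: r = 40 mm, L = 132 mm, e = 12 mm; θ ← 0°
rotate_crank_by(+7°): θ ← 0° +7° = 7°
rotate_crank_by(-28°): θ ← 7° -28° = -21°
rotate_crank_by(-30°): θ ← -21° -30° = -51°
crank pin P = (r cos θ, r sin θ) = (25.172816, -31.085838)
h = r sin θ − e = -31.085838 − 12 = -43.085838
sin φ = h / L = -43.085838 / 132 = -0.32640787
φ = arcsin(-0.32640787) = -19.050892°

-19.0509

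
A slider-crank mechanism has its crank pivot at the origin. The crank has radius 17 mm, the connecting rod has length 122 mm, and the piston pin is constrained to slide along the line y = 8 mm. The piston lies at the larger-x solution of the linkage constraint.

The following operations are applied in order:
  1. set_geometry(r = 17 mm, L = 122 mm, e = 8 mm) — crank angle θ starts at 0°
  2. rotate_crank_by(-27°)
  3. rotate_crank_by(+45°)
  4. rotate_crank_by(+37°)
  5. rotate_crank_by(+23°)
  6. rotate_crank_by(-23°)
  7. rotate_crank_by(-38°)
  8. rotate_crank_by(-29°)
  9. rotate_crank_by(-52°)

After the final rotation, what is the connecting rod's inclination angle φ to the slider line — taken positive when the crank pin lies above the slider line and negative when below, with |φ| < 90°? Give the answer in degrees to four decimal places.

-11.0004

set_geometry: r = 17 mm, L = 122 mm, e = 8 mm; θ ← 0°
rotate_crank_by(-27°): θ ← 0° -27° = -27°
rotate_crank_by(+45°): θ ← -27° +45° = 18°
rotate_crank_by(+37°): θ ← 18° +37° = 55°
rotate_crank_by(+23°): θ ← 55° +23° = 78°
rotate_crank_by(-23°): θ ← 78° -23° = 55°
rotate_crank_by(-38°): θ ← 55° -38° = 17°
rotate_crank_by(-29°): θ ← 17° -29° = -12°
rotate_crank_by(-52°): θ ← -12° -52° = -64°
crank pin P = (r cos θ, r sin θ) = (7.452309, -15.279499)
h = r sin θ − e = -15.279499 − 8 = -23.279499
sin φ = h / L = -23.279499 / 122 = -0.19081556
φ = arcsin(-0.19081556) = -11.000383°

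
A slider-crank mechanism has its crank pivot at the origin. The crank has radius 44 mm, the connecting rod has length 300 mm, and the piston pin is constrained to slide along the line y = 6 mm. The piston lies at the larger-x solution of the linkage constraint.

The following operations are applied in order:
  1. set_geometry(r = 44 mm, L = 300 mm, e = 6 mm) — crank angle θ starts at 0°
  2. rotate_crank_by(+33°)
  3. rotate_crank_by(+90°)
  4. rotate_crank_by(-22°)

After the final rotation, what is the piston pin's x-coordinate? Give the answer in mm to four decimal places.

289.2901

set_geometry: r = 44 mm, L = 300 mm, e = 6 mm; θ ← 0°
rotate_crank_by(+33°): θ ← 0° +33° = 33°
rotate_crank_by(+90°): θ ← 33° +90° = 123°
rotate_crank_by(-22°): θ ← 123° -22° = 101°
crank pin P = (r cos θ, r sin θ) = (-8.395596, 43.191596)
h = r sin θ − e = 43.191596 − 6 = 37.191596
x = r cos θ + √(L² − h²) = -8.395596 + √(90000.0 − 1383.2148) = -8.395596 + 297.685715 = 289.290120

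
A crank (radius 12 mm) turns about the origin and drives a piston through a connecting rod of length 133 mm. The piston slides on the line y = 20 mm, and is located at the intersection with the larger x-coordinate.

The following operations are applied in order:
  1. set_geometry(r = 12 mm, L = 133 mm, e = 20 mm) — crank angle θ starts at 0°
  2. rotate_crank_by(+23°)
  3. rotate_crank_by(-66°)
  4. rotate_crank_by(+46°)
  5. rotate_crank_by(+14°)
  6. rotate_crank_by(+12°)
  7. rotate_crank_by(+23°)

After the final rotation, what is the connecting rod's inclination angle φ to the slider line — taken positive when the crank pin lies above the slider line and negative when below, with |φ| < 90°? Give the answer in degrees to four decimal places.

set_geometry: r = 12 mm, L = 133 mm, e = 20 mm; θ ← 0°
rotate_crank_by(+23°): θ ← 0° +23° = 23°
rotate_crank_by(-66°): θ ← 23° -66° = -43°
rotate_crank_by(+46°): θ ← -43° +46° = 3°
rotate_crank_by(+14°): θ ← 3° +14° = 17°
rotate_crank_by(+12°): θ ← 17° +12° = 29°
rotate_crank_by(+23°): θ ← 29° +23° = 52°
crank pin P = (r cos θ, r sin θ) = (7.387938, 9.456129)
h = r sin θ − e = 9.456129 − 20 = -10.543871
sin φ = h / L = -10.543871 / 133 = -0.07927723
φ = arcsin(-0.07927723) = -4.547022°

-4.5470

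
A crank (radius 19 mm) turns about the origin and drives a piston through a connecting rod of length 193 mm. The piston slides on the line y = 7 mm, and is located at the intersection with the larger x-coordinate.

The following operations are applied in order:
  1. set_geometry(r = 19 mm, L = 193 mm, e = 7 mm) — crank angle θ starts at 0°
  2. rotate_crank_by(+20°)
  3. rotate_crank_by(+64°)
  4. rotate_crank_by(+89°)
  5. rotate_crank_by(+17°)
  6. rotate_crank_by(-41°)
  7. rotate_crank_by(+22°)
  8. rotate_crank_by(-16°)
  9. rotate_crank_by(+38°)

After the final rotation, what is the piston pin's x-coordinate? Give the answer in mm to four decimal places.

set_geometry: r = 19 mm, L = 193 mm, e = 7 mm; θ ← 0°
rotate_crank_by(+20°): θ ← 0° +20° = 20°
rotate_crank_by(+64°): θ ← 20° +64° = 84°
rotate_crank_by(+89°): θ ← 84° +89° = 173°
rotate_crank_by(+17°): θ ← 173° +17° = 190°
rotate_crank_by(-41°): θ ← 190° -41° = 149°
rotate_crank_by(+22°): θ ← 149° +22° = 171°
rotate_crank_by(-16°): θ ← 171° -16° = 155°
rotate_crank_by(+38°): θ ← 155° +38° = 193°
crank pin P = (r cos θ, r sin θ) = (-18.513031, -4.274070)
h = r sin θ − e = -4.274070 − 7 = -11.274070
x = r cos θ + √(L² − h²) = -18.513031 + √(37249.0 − 127.1047) = -18.513031 + 192.670432 = 174.157401

174.1574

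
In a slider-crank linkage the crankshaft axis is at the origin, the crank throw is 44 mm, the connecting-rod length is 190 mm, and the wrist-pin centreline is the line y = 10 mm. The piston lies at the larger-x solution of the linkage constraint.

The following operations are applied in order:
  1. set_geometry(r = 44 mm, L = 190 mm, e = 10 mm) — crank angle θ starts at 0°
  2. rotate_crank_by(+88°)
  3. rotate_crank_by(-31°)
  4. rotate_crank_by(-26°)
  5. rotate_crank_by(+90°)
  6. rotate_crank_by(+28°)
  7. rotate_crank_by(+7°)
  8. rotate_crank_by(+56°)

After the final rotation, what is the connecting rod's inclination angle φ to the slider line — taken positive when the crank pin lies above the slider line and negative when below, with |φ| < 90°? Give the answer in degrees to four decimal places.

set_geometry: r = 44 mm, L = 190 mm, e = 10 mm; θ ← 0°
rotate_crank_by(+88°): θ ← 0° +88° = 88°
rotate_crank_by(-31°): θ ← 88° -31° = 57°
rotate_crank_by(-26°): θ ← 57° -26° = 31°
rotate_crank_by(+90°): θ ← 31° +90° = 121°
rotate_crank_by(+28°): θ ← 121° +28° = 149°
rotate_crank_by(+7°): θ ← 149° +7° = 156°
rotate_crank_by(+56°): θ ← 156° +56° = 212°
crank pin P = (r cos θ, r sin θ) = (-37.314116, -23.316448)
h = r sin θ − e = -23.316448 − 10 = -33.316448
sin φ = h / L = -33.316448 / 190 = -0.17534972
φ = arcsin(-0.17534972) = -10.099011°

-10.0990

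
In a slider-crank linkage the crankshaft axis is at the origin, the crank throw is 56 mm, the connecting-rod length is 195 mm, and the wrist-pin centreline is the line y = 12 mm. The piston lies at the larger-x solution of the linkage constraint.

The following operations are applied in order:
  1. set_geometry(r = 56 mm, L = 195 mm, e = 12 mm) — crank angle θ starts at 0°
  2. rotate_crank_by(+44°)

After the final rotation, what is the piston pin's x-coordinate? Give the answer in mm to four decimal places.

233.4186

set_geometry: r = 56 mm, L = 195 mm, e = 12 mm; θ ← 0°
rotate_crank_by(+44°): θ ← 0° +44° = 44°
crank pin P = (r cos θ, r sin θ) = (40.283029, 38.900869)
h = r sin θ − e = 38.900869 − 12 = 26.900869
x = r cos θ + √(L² − h²) = 40.283029 + √(38025.0 − 723.6567) = 40.283029 + 193.135557 = 233.418586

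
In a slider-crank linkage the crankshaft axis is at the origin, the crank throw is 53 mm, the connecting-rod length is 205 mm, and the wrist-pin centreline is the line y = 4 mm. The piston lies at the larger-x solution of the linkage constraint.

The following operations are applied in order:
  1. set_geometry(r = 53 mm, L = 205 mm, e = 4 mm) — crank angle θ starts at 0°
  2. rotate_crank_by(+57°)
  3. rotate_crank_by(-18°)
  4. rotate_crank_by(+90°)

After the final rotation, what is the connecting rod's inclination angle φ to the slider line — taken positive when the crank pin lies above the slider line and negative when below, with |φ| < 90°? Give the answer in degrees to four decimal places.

set_geometry: r = 53 mm, L = 205 mm, e = 4 mm; θ ← 0°
rotate_crank_by(+57°): θ ← 0° +57° = 57°
rotate_crank_by(-18°): θ ← 57° -18° = 39°
rotate_crank_by(+90°): θ ← 39° +90° = 129°
crank pin P = (r cos θ, r sin θ) = (-33.353981, 41.188736)
h = r sin θ − e = 41.188736 − 4 = 37.188736
sin φ = h / L = 37.188736 / 205 = 0.18140847
φ = arcsin(0.18140847) = 10.451810°

10.4518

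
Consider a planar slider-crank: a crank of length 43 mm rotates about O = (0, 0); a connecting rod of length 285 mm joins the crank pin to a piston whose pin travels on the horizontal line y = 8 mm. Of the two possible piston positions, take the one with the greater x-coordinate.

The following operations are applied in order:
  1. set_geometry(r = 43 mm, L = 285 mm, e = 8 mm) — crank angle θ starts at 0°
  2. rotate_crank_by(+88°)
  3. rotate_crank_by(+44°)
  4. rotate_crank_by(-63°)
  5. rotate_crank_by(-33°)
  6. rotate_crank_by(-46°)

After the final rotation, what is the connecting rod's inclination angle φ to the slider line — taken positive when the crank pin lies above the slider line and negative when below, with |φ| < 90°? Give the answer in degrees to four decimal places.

set_geometry: r = 43 mm, L = 285 mm, e = 8 mm; θ ← 0°
rotate_crank_by(+88°): θ ← 0° +88° = 88°
rotate_crank_by(+44°): θ ← 88° +44° = 132°
rotate_crank_by(-63°): θ ← 132° -63° = 69°
rotate_crank_by(-33°): θ ← 69° -33° = 36°
rotate_crank_by(-46°): θ ← 36° -46° = -10°
crank pin P = (r cos θ, r sin θ) = (42.346733, -7.466872)
h = r sin θ − e = -7.466872 − 8 = -15.466872
sin φ = h / L = -15.466872 / 285 = -0.05426973
φ = arcsin(-0.05426973) = -3.110955°

-3.1110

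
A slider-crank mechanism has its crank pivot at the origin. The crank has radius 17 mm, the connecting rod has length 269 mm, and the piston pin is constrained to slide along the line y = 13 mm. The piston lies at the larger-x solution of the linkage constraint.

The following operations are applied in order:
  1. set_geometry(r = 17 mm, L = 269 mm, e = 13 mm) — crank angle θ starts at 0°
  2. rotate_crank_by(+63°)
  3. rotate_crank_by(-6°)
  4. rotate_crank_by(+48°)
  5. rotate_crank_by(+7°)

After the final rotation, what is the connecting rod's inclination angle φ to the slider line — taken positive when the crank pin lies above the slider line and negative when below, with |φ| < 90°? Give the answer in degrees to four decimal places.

set_geometry: r = 17 mm, L = 269 mm, e = 13 mm; θ ← 0°
rotate_crank_by(+63°): θ ← 0° +63° = 63°
rotate_crank_by(-6°): θ ← 63° -6° = 57°
rotate_crank_by(+48°): θ ← 57° +48° = 105°
rotate_crank_by(+7°): θ ← 105° +7° = 112°
crank pin P = (r cos θ, r sin θ) = (-6.368312, 15.762126)
h = r sin θ − e = 15.762126 − 13 = 2.762126
sin φ = h / L = 2.762126 / 269 = 0.01026812
φ = arcsin(0.01026812) = 0.588331°

0.5883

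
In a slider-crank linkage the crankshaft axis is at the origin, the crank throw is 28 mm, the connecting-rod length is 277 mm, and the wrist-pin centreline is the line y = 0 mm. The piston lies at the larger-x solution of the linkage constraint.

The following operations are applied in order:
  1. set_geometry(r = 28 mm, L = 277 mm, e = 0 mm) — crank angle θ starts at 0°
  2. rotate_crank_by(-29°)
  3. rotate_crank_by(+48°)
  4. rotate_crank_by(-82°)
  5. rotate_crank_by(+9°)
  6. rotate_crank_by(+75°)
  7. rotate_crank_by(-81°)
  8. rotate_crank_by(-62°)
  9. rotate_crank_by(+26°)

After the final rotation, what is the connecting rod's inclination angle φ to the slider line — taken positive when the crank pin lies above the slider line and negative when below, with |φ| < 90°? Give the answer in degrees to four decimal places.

set_geometry: r = 28 mm, L = 277 mm, e = 0 mm; θ ← 0°
rotate_crank_by(-29°): θ ← 0° -29° = -29°
rotate_crank_by(+48°): θ ← -29° +48° = 19°
rotate_crank_by(-82°): θ ← 19° -82° = -63°
rotate_crank_by(+9°): θ ← -63° +9° = -54°
rotate_crank_by(+75°): θ ← -54° +75° = 21°
rotate_crank_by(-81°): θ ← 21° -81° = -60°
rotate_crank_by(-62°): θ ← -60° -62° = -122°
rotate_crank_by(+26°): θ ← -122° +26° = -96°
crank pin P = (r cos θ, r sin θ) = (-2.926797, -27.846613)
h = r sin θ − e = -27.846613 − 0 = -27.846613
sin φ = h / L = -27.846613 / 277 = -0.10052929
φ = arcsin(-0.10052929) = -5.769650°

-5.7697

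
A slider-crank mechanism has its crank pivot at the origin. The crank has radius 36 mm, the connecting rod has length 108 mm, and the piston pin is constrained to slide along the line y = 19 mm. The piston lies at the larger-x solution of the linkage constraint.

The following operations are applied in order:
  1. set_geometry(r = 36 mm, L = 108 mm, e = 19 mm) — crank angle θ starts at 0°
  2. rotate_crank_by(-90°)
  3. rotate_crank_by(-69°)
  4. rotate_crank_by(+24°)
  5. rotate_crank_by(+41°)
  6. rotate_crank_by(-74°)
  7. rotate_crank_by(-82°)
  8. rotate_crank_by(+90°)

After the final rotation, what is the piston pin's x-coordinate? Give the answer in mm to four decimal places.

69.5321

set_geometry: r = 36 mm, L = 108 mm, e = 19 mm; θ ← 0°
rotate_crank_by(-90°): θ ← 0° -90° = -90°
rotate_crank_by(-69°): θ ← -90° -69° = -159°
rotate_crank_by(+24°): θ ← -159° +24° = -135°
rotate_crank_by(+41°): θ ← -135° +41° = -94°
rotate_crank_by(-74°): θ ← -94° -74° = -168°
rotate_crank_by(-82°): θ ← -168° -82° = -250°
rotate_crank_by(+90°): θ ← -250° +90° = -160°
crank pin P = (r cos θ, r sin θ) = (-33.828934, -12.312725)
h = r sin θ − e = -12.312725 − 19 = -31.312725
x = r cos θ + √(L² − h²) = -33.828934 + √(11664.0 − 980.4868) = -33.828934 + 103.361082 = 69.532148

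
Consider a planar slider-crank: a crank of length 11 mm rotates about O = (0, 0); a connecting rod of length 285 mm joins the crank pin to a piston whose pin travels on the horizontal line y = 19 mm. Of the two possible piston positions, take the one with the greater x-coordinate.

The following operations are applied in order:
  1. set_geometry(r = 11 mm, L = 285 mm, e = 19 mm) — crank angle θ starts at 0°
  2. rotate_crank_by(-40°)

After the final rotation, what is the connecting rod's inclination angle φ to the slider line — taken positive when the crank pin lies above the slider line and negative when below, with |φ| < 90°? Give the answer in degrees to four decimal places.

-5.2485

set_geometry: r = 11 mm, L = 285 mm, e = 19 mm; θ ← 0°
rotate_crank_by(-40°): θ ← 0° -40° = -40°
crank pin P = (r cos θ, r sin θ) = (8.426489, -7.070664)
h = r sin θ − e = -7.070664 − 19 = -26.070664
sin φ = h / L = -26.070664 / 285 = -0.09147601
φ = arcsin(-0.09147601) = -5.248527°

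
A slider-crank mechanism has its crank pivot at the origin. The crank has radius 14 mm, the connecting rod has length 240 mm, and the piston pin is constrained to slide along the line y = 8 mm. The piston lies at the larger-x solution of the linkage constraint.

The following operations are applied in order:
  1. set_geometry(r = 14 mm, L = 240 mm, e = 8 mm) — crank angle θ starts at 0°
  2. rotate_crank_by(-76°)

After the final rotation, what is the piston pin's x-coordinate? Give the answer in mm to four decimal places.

242.4144

set_geometry: r = 14 mm, L = 240 mm, e = 8 mm; θ ← 0°
rotate_crank_by(-76°): θ ← 0° -76° = -76°
crank pin P = (r cos θ, r sin θ) = (3.386907, -13.584140)
h = r sin θ − e = -13.584140 − 8 = -21.584140
x = r cos θ + √(L² − h²) = 3.386907 + √(57600.0 − 465.8751) = 3.386907 + 239.027456 = 242.414363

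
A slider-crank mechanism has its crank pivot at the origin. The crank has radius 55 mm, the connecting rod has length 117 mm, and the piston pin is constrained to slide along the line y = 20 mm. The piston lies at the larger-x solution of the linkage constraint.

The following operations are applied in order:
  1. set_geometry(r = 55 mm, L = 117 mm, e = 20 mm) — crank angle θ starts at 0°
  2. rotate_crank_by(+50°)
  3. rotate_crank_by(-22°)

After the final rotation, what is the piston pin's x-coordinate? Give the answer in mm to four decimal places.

set_geometry: r = 55 mm, L = 117 mm, e = 20 mm; θ ← 0°
rotate_crank_by(+50°): θ ← 0° +50° = 50°
rotate_crank_by(-22°): θ ← 50° -22° = 28°
crank pin P = (r cos θ, r sin θ) = (48.562118, 25.820936)
h = r sin θ − e = 25.820936 − 20 = 5.820936
x = r cos θ + √(L² − h²) = 48.562118 + √(13689.0 − 33.8833) = 48.562118 + 116.855110 = 165.417227

165.4172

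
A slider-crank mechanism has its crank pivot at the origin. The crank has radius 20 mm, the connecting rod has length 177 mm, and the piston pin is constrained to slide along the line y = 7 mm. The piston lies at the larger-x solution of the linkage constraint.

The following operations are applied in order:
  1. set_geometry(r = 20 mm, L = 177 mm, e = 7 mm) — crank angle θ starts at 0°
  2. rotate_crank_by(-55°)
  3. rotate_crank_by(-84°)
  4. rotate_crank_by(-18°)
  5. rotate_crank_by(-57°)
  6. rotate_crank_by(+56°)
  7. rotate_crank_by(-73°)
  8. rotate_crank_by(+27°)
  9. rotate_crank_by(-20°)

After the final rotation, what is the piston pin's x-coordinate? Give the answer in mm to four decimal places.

set_geometry: r = 20 mm, L = 177 mm, e = 7 mm; θ ← 0°
rotate_crank_by(-55°): θ ← 0° -55° = -55°
rotate_crank_by(-84°): θ ← -55° -84° = -139°
rotate_crank_by(-18°): θ ← -139° -18° = -157°
rotate_crank_by(-57°): θ ← -157° -57° = -214°
rotate_crank_by(+56°): θ ← -214° +56° = -158°
rotate_crank_by(-73°): θ ← -158° -73° = -231°
rotate_crank_by(+27°): θ ← -231° +27° = -204°
rotate_crank_by(-20°): θ ← -204° -20° = -224°
crank pin P = (r cos θ, r sin θ) = (-14.386796, 13.893167)
h = r sin θ − e = 13.893167 − 7 = 6.893167
x = r cos θ + √(L² − h²) = -14.386796 + √(31329.0 − 47.5158) = -14.386796 + 176.865724 = 162.478928

162.4789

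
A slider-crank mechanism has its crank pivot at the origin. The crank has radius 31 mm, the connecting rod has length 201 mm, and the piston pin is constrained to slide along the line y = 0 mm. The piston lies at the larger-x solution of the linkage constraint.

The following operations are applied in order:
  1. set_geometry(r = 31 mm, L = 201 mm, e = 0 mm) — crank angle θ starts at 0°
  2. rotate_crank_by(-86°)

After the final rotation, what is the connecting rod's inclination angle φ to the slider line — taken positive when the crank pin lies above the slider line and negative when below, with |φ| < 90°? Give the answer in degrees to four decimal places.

set_geometry: r = 31 mm, L = 201 mm, e = 0 mm; θ ← 0°
rotate_crank_by(-86°): θ ← 0° -86° = -86°
crank pin P = (r cos θ, r sin θ) = (2.162451, -30.924486)
h = r sin θ − e = -30.924486 − 0 = -30.924486
sin φ = h / L = -30.924486 / 201 = -0.15385316
φ = arcsin(-0.15385316) = -8.850289°

-8.8503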